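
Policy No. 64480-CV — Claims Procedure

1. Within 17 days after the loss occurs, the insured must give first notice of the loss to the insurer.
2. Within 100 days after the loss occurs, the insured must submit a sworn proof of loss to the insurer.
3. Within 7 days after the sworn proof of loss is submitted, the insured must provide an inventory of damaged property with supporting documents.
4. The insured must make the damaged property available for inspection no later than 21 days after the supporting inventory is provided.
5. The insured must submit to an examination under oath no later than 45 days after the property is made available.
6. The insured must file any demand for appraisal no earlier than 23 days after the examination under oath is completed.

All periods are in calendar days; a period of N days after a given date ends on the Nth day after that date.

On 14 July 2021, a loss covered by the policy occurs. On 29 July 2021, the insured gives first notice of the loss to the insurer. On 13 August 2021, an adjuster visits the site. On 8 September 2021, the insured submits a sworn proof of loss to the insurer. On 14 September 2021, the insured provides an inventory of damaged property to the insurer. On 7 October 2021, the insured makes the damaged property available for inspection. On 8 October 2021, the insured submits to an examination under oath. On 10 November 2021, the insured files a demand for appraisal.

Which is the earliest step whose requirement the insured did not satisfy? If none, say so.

(1) due by 14 July 2021 + 17 days = 31 July 2021; 29 July 2021 is within that limit.
(2) due by 14 July 2021 + 100 days = 22 October 2021; completed 8 September 2021, before the deadline.
(3) due by 8 September 2021 + 7 days = 15 September 2021; done 14 September 2021 — timely.
(4) due by 14 September 2021 + 21 days = 5 October 2021; done 7 October 2021 — 2 days late.

Step 4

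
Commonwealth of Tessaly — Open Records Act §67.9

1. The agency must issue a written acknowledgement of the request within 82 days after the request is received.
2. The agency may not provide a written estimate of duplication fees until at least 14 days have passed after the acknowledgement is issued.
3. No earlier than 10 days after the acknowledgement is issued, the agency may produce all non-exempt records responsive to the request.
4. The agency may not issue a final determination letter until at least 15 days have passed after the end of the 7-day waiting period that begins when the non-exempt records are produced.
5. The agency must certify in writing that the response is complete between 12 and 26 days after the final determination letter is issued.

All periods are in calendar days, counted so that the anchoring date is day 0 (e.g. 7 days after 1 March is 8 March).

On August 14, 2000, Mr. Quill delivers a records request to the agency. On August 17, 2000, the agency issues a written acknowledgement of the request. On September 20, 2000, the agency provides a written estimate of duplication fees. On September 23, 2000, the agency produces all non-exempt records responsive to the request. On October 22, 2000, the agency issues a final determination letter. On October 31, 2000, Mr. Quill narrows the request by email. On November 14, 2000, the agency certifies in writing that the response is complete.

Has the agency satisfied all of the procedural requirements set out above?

Yes

Step 1: 82 days after August 14, 2000 (when the request is received) is November 4, 2000; completed August 17, 2000, before the deadline.
Step 2: the earliest permitted date is 14 days after August 17, 2000 (when the acknowledgement is issued), i.e. August 31, 2000; done September 20, 2000, after the minimum wait.
Step 3: the earliest permitted date is 10 days after August 17, 2000 (when the acknowledgement is issued), i.e. August 27, 2000; September 23, 2000 is on or after that date.
Step 4: the earliest permitted date is 15 days after September 30, 2000 (end of the 7-day waiting period, which began when the non-exempt records are produced on September 23, 2000), i.e. October 15, 2000; done October 22, 2000, after the minimum wait.
Step 5: the window is 12–26 days after October 22, 2000 (when the final determination letter is issued), so November 3, 2000 through November 17, 2000; done November 14, 2000, which is between those dates.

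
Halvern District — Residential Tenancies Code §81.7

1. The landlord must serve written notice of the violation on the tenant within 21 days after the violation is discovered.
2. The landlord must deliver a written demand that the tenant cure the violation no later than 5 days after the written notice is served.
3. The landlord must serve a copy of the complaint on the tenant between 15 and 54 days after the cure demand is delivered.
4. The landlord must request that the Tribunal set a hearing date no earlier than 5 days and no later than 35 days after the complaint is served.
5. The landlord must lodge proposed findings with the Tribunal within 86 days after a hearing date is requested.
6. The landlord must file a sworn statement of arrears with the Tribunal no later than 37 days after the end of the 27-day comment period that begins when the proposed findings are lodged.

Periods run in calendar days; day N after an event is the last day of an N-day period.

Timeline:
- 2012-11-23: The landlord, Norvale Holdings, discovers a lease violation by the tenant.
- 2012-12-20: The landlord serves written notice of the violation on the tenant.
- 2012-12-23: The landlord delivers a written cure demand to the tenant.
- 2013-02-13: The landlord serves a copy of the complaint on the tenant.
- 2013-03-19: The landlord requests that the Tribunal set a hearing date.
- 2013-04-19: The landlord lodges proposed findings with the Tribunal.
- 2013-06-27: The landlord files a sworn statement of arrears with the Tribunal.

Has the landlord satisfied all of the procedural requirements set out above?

No

Step 1 — counting 21 days from 2012-11-23 (when the violation is discovered) gives a deadline of 2012-12-14; 2012-12-20 misses that deadline by 6 days.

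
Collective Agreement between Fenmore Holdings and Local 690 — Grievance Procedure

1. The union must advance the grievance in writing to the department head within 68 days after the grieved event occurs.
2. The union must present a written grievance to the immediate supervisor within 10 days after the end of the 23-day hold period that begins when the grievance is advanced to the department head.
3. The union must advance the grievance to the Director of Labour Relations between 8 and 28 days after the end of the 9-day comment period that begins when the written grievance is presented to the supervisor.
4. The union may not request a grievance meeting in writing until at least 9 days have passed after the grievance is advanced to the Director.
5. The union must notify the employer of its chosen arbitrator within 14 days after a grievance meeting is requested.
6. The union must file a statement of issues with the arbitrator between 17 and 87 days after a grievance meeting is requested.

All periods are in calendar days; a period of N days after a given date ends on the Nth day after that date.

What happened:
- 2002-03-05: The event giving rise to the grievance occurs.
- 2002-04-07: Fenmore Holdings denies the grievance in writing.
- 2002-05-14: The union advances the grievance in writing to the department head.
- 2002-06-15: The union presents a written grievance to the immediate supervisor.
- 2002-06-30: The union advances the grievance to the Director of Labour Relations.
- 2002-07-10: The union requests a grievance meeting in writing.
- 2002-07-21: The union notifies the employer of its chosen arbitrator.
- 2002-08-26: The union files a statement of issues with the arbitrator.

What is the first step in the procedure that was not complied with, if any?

Step 1

Step 1: 68 days after 2002-03-05 (when the grieved event occurs) is 2002-05-12; 2002-05-14 misses that deadline by 2 days.
No need to go further; step 1 was not satisfied.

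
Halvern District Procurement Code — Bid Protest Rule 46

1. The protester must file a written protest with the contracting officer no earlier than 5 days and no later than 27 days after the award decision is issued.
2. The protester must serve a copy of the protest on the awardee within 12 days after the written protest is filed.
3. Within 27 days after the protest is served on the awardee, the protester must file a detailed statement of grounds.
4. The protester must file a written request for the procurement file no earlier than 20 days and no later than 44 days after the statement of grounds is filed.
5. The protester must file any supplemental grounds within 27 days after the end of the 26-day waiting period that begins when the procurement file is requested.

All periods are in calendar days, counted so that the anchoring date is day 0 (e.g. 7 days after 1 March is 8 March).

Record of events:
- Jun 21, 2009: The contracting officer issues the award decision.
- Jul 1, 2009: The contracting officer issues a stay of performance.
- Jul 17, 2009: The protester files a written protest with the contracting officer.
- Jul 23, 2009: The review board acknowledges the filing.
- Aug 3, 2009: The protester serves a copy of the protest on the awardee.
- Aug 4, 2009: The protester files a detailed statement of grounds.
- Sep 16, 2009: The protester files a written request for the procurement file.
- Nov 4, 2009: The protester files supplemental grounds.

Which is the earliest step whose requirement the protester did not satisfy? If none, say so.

Step 2

Step 1 — 5 and 27 days from Jun 21, 2009 (when the award decision is issued) are Jun 26, 2009 and Jul 18, 2009 respectively; done Jul 17, 2009, which is between those dates.
Step 2 — counting 12 days from Jul 17, 2009 (when the written protest is filed) gives a deadline of Jul 29, 2009; done Aug 3, 2009 — 5 days late.
The analysis stops there.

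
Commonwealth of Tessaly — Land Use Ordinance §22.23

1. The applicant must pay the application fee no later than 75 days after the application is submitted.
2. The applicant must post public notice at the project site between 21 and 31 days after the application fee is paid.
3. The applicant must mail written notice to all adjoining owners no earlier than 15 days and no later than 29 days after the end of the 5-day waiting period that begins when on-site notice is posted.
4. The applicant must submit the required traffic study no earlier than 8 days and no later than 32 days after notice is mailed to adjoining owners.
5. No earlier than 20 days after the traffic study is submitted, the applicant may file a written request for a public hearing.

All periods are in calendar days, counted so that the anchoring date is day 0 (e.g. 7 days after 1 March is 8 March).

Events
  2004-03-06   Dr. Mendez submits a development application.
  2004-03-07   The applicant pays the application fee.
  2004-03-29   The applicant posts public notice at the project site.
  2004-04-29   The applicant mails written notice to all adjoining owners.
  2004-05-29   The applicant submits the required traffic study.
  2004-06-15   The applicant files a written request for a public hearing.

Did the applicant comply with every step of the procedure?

No

Step 1 — counting 75 days from 2004-03-06 (when the application is submitted) gives a deadline of 2004-05-20; done 2004-03-07 — timely.
Step 2 — 21 and 31 days from 2004-03-07 (when the application fee is paid) are 2004-03-28 and 2004-04-07 respectively; done 2004-03-29, which is between those dates.
Step 3 — 15 and 29 days from 2004-04-03 (end of the 5-day waiting period, which began when on-site notice is posted on 2004-03-29) are 2004-04-18 and 2004-05-02 respectively; done 2004-04-29 — within the window.
Step 4 — 8 and 32 days from 2004-04-29 (when notice is mailed to adjoining owners) are 2004-05-07 and 2004-05-31 respectively; done 2004-05-29 — within the window.
Step 5 — must wait 20 days from 2004-05-29 (when the traffic study is submitted), so not before 2004-06-18; done 2004-06-15 — 3 days too early.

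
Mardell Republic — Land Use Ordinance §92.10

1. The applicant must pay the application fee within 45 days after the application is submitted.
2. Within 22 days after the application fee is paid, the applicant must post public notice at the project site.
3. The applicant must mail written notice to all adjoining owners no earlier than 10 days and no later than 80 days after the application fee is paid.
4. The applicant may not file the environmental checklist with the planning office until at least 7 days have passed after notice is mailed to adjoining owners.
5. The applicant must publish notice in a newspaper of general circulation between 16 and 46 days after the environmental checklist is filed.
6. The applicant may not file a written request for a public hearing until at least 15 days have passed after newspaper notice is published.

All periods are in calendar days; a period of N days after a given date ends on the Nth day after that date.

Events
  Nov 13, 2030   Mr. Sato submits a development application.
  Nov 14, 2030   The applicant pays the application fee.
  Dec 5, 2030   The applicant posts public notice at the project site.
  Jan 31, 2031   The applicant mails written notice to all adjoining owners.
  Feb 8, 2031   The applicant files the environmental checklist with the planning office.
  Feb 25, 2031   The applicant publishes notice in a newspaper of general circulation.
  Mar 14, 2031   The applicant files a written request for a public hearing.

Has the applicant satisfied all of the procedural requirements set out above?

Yes

(1) due by Nov 13, 2030 + 45 days = Dec 28, 2030; done Nov 14, 2030 — timely.
(2) due by Nov 14, 2030 + 22 days = Dec 6, 2030; done Dec 5, 2030 — timely.
(3) the permitted window runs from Nov 14, 2030 + 10 = Nov 24, 2030 to Nov 14, 2030 + 80 = Feb 2, 2031; done Jan 31, 2031, which is between those dates.
(4) permitted from Jan 31, 2031 + 7 days = Feb 7, 2031 onward; done Feb 8, 2031 — permitted.
(5) the permitted window runs from Feb 8, 2031 + 16 = Feb 24, 2031 to Feb 8, 2031 + 46 = Mar 26, 2031; done Feb 25, 2031, which is between those dates.
(6) permitted from Feb 25, 2031 + 15 days = Mar 12, 2031 onward; Mar 14, 2031 is on or after that date.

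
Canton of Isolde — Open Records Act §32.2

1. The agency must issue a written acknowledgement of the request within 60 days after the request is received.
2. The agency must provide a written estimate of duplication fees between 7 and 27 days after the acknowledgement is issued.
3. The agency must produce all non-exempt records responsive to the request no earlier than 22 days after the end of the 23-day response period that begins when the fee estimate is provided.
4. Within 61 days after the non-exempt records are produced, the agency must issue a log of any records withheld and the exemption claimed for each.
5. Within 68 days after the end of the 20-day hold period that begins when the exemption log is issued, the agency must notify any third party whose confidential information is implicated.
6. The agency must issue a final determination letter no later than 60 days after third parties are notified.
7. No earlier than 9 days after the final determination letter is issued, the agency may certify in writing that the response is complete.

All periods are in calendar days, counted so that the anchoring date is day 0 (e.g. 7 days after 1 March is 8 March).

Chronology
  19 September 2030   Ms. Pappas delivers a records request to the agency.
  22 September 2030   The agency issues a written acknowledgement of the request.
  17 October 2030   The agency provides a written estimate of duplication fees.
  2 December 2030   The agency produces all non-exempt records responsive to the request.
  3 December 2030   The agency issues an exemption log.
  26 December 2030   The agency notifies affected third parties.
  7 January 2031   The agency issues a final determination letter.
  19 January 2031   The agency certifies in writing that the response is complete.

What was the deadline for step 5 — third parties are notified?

1 March 2031

The exemption log is issued on 3 December 2030; the 20-day hold period therefore ends 23 December 2030, and step 5 runs from that date. 68 days after 23 December 2030 is 1 March 2031.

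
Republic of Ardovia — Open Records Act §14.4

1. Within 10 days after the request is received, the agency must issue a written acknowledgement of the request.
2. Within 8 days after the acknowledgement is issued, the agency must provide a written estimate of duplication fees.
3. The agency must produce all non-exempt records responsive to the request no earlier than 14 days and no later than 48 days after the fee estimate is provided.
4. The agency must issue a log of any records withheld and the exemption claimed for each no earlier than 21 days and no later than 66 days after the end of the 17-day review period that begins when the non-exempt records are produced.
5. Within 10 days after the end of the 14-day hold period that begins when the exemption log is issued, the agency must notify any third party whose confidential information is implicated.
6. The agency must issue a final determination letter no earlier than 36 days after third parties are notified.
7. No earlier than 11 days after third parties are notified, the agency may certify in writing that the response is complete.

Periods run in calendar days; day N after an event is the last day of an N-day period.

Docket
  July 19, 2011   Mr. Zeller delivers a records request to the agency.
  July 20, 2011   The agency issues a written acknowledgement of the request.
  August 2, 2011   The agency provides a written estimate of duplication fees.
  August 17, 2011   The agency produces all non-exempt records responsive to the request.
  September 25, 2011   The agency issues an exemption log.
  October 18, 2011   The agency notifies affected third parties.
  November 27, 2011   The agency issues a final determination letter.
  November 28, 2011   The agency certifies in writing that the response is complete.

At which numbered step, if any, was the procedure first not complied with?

Step 2

Step 1 — counting 10 days from July 19, 2011 (when the request is received) gives a deadline of July 29, 2011; July 20, 2011 is within that limit.
Step 2 — counting 8 days from July 20, 2011 (when the acknowledgement is issued) gives a deadline of July 28, 2011; done August 2, 2011 — 5 days late.
That is the first point of non-compliance.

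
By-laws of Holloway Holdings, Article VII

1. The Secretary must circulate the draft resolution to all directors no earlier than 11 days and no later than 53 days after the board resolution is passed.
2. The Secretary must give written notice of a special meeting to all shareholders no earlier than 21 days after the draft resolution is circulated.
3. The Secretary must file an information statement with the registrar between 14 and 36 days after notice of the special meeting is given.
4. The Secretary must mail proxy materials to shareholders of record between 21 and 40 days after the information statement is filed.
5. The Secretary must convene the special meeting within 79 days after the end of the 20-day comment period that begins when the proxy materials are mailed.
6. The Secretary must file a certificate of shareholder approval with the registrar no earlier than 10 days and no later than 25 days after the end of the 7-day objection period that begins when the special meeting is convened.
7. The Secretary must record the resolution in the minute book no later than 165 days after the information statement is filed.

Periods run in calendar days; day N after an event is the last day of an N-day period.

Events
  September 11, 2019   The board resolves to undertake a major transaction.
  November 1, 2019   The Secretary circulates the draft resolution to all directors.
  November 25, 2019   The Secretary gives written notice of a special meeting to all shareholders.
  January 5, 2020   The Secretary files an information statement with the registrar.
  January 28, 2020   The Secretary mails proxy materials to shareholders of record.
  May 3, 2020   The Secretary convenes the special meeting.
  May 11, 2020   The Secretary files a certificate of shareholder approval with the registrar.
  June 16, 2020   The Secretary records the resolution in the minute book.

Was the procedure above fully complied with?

No

(1) the permitted window runs from September 11, 2019 + 11 = September 22, 2019 to September 11, 2019 + 53 = November 3, 2019; done November 1, 2019 — within the window.
(2) permitted from November 1, 2019 + 21 days = November 22, 2019 onward; done November 25, 2019 — permitted.
(3) the permitted window runs from November 25, 2019 + 14 = December 9, 2019 to November 25, 2019 + 36 = December 31, 2019; done January 5, 2020 — 5 days after the window closed.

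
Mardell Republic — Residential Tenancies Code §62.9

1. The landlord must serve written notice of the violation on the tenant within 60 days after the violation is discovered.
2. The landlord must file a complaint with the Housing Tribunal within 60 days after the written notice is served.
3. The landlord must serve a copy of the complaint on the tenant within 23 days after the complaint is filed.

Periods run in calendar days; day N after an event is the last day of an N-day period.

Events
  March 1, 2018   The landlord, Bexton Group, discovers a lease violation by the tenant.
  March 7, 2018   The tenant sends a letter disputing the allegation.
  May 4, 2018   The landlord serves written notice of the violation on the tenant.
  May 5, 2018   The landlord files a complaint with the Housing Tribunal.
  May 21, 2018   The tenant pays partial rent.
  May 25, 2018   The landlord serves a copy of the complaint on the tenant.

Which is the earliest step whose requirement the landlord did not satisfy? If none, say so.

(1) due by March 1, 2018 + 60 days = April 30, 2018; not done until May 4, 2018, 4 days after the deadline.

Step 1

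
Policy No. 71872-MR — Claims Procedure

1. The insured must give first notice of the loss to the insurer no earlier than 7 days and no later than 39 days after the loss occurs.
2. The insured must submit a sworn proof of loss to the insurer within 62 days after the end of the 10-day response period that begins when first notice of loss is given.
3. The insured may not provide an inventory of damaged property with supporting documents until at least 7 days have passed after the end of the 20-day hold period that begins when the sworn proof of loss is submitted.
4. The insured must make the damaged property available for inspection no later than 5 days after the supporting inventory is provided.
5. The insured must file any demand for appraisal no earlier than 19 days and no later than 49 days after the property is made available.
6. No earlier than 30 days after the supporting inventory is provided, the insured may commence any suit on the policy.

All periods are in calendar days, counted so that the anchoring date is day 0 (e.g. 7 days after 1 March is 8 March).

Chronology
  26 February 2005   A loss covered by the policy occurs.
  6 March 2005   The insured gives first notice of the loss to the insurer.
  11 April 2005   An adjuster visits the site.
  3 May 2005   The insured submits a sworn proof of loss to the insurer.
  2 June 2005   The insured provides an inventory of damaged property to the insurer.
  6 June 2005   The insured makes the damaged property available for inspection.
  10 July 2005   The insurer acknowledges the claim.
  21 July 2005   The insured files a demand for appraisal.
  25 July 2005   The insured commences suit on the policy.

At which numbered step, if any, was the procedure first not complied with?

None — every step was satisfied

Step 1: the window is 7–39 days after 26 February 2005 (when the loss occurs), so 5 March 2005 through 6 April 2005; done 6 March 2005 — within the window.
Step 2: 62 days after 16 March 2005 (end of the 10-day response period, which began when first notice of loss is given on 6 March 2005) is 17 May 2005; 3 May 2005 is within that limit.
Step 3: the earliest permitted date is 7 days after 23 May 2005 (end of the 20-day hold period, which began when the sworn proof of loss is submitted on 3 May 2005), i.e. 30 May 2005; done 2 June 2005, after the minimum wait.
Step 4: 5 days after 2 June 2005 (when the supporting inventory is provided) is 7 June 2005; done 6 June 2005 — timely.
Step 5: the window is 19–49 days after 6 June 2005 (when the property is made available), so 25 June 2005 through 25 July 2005; 21 July 2005 falls inside that range.
Step 6: the earliest permitted date is 30 days after 2 June 2005 (when the supporting inventory is provided), i.e. 2 July 2005; 25 July 2005 is on or after that date.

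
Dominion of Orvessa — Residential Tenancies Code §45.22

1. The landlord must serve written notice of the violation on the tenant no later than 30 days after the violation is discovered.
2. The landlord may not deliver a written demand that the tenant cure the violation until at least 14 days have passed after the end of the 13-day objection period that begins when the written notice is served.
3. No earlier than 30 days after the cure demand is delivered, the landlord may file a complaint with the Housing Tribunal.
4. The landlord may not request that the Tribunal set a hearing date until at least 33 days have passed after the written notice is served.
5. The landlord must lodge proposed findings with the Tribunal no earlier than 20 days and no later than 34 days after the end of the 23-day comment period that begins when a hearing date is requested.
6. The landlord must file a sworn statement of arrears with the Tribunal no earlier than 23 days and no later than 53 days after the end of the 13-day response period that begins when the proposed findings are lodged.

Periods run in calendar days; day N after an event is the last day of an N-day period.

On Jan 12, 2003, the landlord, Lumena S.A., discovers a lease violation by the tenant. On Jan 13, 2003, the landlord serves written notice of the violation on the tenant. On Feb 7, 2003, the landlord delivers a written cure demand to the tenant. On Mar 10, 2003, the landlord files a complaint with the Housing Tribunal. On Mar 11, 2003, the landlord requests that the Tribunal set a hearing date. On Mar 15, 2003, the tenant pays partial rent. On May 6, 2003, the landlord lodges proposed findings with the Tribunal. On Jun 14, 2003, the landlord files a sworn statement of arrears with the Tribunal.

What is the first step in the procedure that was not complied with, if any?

Step 1 — counting 30 days from Jan 12, 2003 (when the violation is discovered) gives a deadline of Feb 11, 2003; completed Jan 13, 2003, before the deadline.
Step 2 — must wait 14 days from Jan 26, 2003 (end of the 13-day objection period, which began when the written notice is served on Jan 13, 2003), so not before Feb 9, 2003; acted on Feb 7, 2003, 2 days prematurely.
The analysis stops there.

Step 2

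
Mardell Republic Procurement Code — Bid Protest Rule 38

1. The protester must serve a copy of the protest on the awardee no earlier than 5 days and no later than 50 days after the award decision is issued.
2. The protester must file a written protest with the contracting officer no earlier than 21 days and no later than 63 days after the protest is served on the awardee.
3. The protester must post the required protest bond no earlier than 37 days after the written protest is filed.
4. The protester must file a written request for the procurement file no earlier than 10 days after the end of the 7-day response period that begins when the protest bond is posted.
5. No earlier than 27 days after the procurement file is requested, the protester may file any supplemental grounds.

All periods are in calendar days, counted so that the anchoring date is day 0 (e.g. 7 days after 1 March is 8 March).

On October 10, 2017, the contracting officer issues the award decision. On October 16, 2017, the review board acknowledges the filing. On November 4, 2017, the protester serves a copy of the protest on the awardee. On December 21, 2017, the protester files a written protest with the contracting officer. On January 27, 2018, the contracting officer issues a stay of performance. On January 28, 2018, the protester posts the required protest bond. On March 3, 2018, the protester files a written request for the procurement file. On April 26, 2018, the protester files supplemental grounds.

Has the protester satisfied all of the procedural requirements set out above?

Step 1 — 5 and 50 days from October 10, 2017 (when the award decision is issued) are October 15, 2017 and November 29, 2017 respectively; done November 4, 2017 — within the window.
Step 2 — 21 and 63 days from November 4, 2017 (when the protest is served on the awardee) are November 25, 2017 and January 6, 2018 respectively; done December 21, 2017, which is between those dates.
Step 3 — must wait 37 days from December 21, 2017 (when the written protest is filed), so not before January 27, 2018; done January 28, 2018, after the minimum wait.
Step 4 — must wait 10 days from February 4, 2018 (end of the 7-day response period, which began when the protest bond is posted on January 28, 2018), so not before February 14, 2018; March 3, 2018 is on or after that date.
Step 5 — must wait 27 days from March 3, 2018 (when the procurement file is requested), so not before March 30, 2018; April 26, 2018 is on or after that date.

Yes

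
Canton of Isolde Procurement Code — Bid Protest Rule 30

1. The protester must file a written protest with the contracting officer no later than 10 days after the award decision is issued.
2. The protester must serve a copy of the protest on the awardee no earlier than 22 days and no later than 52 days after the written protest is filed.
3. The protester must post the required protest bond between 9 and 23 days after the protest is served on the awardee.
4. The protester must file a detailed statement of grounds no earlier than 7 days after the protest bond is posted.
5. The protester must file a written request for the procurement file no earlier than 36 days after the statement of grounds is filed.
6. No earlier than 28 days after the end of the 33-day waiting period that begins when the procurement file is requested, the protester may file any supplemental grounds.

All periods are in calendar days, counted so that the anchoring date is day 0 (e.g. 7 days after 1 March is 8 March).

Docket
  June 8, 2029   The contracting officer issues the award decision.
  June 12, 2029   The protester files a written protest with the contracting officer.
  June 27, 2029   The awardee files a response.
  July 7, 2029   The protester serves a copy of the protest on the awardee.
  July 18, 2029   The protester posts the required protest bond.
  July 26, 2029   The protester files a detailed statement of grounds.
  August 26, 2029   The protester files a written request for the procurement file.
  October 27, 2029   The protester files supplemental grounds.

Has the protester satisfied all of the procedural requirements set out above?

No

(1) due by June 8, 2029 + 10 days = June 18, 2029; done June 12, 2029 — timely.
(2) the permitted window runs from June 12, 2029 + 22 = July 4, 2029 to June 12, 2029 + 52 = August 3, 2029; July 7, 2029 falls inside that range.
(3) the permitted window runs from July 7, 2029 + 9 = July 16, 2029 to July 7, 2029 + 23 = July 30, 2029; done July 18, 2029, which is between those dates.
(4) permitted from July 18, 2029 + 7 days = July 25, 2029 onward; July 26, 2029 is on or after that date.
(5) permitted from July 26, 2029 + 36 days = August 31, 2029 onward; acted on August 26, 2029, 5 days prematurely.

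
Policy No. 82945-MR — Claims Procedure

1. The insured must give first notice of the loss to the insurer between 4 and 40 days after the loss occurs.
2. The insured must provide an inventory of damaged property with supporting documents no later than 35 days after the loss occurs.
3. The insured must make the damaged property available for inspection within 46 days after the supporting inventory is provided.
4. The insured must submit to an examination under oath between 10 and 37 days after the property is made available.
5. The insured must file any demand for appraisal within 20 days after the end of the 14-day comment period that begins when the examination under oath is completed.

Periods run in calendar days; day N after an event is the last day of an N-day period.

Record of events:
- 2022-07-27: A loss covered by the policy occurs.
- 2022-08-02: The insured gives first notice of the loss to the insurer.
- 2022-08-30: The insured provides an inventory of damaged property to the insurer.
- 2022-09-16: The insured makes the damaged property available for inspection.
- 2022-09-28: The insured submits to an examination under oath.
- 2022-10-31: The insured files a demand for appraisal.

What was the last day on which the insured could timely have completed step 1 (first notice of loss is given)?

2022-09-05

Step 1 runs from 2022-07-27, when the loss occurs. The window is 4–40 days after 2022-07-27; it closes on 2022-09-05.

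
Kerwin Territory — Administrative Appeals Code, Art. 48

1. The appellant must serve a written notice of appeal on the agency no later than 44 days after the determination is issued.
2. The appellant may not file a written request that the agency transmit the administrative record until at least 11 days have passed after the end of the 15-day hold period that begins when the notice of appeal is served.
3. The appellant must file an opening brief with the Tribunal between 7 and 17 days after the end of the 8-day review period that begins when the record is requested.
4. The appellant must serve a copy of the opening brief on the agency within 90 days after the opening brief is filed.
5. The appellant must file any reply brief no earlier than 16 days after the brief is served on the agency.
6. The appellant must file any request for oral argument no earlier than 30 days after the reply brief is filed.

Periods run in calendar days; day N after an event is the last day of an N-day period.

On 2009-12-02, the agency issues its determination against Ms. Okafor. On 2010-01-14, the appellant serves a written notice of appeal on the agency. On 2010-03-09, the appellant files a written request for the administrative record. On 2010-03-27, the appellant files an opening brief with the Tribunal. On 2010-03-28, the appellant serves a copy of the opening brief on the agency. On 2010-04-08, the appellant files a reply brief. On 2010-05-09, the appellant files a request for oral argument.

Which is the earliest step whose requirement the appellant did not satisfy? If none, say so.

Step 5

(1) due by 2009-12-02 + 44 days = 2010-01-15; completed 2010-01-14, before the deadline.
(2) permitted from 2010-01-29 + 11 days = 2010-02-09 onward; done 2010-03-09, after the minimum wait.
(3) the permitted window runs from 2010-03-17 + 7 = 2010-03-24 to 2010-03-17 + 17 = 2010-04-03; done 2010-03-27, which is between those dates.
(4) due by 2010-03-27 + 90 days = 2010-06-25; done 2010-03-28 — timely.
(5) permitted from 2010-03-28 + 16 days = 2010-04-13 onward; acted on 2010-04-08, 5 days prematurely.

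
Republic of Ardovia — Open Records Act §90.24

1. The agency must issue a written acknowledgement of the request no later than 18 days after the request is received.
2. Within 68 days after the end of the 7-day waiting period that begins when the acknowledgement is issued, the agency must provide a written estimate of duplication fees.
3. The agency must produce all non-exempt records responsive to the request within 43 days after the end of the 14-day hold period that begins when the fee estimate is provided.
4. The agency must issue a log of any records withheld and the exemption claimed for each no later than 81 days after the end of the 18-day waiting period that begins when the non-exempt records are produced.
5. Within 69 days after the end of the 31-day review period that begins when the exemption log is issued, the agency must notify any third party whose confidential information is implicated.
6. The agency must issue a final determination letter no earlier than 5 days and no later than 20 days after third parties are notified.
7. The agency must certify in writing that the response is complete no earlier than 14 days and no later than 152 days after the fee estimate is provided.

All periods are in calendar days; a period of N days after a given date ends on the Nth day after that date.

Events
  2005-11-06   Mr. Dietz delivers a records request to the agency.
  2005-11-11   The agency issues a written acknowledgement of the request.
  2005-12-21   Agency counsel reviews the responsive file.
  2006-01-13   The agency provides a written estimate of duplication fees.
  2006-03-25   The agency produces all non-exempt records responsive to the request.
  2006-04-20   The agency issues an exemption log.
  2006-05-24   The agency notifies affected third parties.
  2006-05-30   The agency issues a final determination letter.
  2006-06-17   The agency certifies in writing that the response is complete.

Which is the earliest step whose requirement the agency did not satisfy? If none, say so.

Step 3

Step 1 — counting 18 days from 2005-11-06 (when the request is received) gives a deadline of 2005-11-24; 2005-11-11 is within that limit.
Step 2 — counting 68 days from 2005-11-18 (end of the 7-day waiting period, which began when the acknowledgement is issued on 2005-11-11) gives a deadline of 2006-01-25; done 2006-01-13 — timely.
Step 3 — counting 43 days from 2006-01-27 (end of the 14-day hold period, which began when the fee estimate is provided on 2006-01-13) gives a deadline of 2006-03-11; 2006-03-25 misses that deadline by 14 days.
No need to go further; step 3 was not satisfied.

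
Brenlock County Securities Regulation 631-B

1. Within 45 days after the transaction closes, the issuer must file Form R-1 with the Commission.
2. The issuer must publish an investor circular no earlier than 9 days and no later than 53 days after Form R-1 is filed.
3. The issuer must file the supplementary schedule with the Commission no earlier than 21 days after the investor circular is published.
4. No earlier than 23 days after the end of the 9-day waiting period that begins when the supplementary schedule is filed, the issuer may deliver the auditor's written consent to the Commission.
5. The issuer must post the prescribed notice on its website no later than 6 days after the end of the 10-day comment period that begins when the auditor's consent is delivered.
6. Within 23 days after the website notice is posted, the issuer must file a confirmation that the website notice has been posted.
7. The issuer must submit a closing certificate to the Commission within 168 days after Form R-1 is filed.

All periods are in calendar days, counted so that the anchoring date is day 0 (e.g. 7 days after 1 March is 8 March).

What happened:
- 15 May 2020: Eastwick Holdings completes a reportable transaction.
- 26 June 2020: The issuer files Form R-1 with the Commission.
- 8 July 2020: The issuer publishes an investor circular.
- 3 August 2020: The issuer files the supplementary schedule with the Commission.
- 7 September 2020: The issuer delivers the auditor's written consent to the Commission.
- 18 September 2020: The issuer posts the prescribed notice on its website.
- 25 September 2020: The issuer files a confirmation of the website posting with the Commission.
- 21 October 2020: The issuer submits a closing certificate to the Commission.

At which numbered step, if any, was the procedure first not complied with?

None — every step was satisfied

Step 1 — counting 45 days from 15 May 2020 (when the transaction closes) gives a deadline of 29 June 2020; done 26 June 2020 — timely.
Step 2 — 9 and 53 days from 26 June 2020 (when Form R-1 is filed) are 5 July 2020 and 18 August 2020 respectively; done 8 July 2020 — within the window.
Step 3 — must wait 21 days from 8 July 2020 (when the investor circular is published), so not before 29 July 2020; done 3 August 2020, after the minimum wait.
Step 4 — must wait 23 days from 12 August 2020 (end of the 9-day waiting period, which began when the supplementary schedule is filed on 3 August 2020), so not before 4 September 2020; 7 September 2020 is on or after that date.
Step 5 — counting 6 days from 17 September 2020 (end of the 10-day comment period, which began when the auditor's consent is delivered on 7 September 2020) gives a deadline of 23 September 2020; done 18 September 2020 — timely.
Step 6 — counting 23 days from 18 September 2020 (when the website notice is posted) gives a deadline of 11 October 2020; done 25 September 2020 — timely.
Step 7 — counting 168 days from 26 June 2020 (when Form R-1 is filed) gives a deadline of 11 December 2020; done 21 October 2020 — timely.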